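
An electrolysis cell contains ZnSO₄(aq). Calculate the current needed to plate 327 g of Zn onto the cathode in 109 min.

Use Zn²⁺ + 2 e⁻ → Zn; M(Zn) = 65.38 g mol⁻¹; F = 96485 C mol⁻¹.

148 A

n(Zn) = 327 / 65.38 = 5.002 mol.
n(e⁻) = 2 × 5.002 = 10.00 mol.
Q = n(e⁻)·F = 10.00 × 96485 = 965100 C.
I = Q/t = 965100 / 6540.0 s = 148 A.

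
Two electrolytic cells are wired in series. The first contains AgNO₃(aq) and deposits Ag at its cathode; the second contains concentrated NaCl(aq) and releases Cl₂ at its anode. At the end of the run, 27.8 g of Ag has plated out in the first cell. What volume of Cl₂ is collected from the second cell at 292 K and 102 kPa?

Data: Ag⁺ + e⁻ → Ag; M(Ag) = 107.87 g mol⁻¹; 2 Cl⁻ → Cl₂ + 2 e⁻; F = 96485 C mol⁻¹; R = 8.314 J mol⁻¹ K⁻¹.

3.07 L

n(Ag) = 27.8 / 107.87 = 0.2577 mol, so n(e⁻) = 1 × 0.2577 = 0.2577 mol.
The cells are in series, so the same 0.2577 mol of electrons passes through the second cell.
2 Cl⁻ → Cl₂ + 2 e⁻ — 2 mol e⁻ per mol Cl₂, so n(Cl₂) = 0.2577/2 = 0.1289 mol.
V = nRT/P = (0.1289 × 8.314 × 292) / (102 × 10³) = 0.00307 m³ = 3.07 L.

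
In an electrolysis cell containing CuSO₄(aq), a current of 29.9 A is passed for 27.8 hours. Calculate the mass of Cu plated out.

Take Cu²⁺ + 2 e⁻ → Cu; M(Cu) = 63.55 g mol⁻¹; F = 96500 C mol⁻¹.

985 g

Q = I·t = 29.90 A × 100080 s = 2992000 C.
n(e⁻) = Q/F = 2992000 / 96500 = 31.01 mol.
Cu²⁺ + 2 e⁻ → Cu, so n(Cu) = n(e⁻)/2 = 15.50 mol.
m = n·M = 15.50 × 63.55 = 985 g.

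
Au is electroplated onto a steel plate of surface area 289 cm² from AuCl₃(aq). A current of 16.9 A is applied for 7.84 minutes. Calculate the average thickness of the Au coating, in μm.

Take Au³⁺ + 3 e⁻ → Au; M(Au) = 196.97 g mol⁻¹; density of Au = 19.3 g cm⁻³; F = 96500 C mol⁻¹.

Q = I·t = 16.90 × 470.40 = 7950 C; n(e⁻) = 0.08238 mol.
n(Au) = n(e⁻)/3 = 0.02746 mol, so m = 0.02746 × 196.97 = 5.409 g.
Volume = m/ρ = 5.409 / 19.3 = 0.2803 cm³.
Thickness = V/A = 0.2803 / 289 = 9.70 × 10⁻⁴ cm = 9.70 μm.

9.70 μm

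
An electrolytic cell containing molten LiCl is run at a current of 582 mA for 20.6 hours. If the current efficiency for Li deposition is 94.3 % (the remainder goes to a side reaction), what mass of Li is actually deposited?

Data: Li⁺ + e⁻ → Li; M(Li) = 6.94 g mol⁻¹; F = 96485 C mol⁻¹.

2.93 g

Q = I·t = 0.5820 × 74160 = 43160 C.
n(e⁻) = 43160/96485 = 0.4473 mol; theoretically n(Li) = 0.4473/1 = 0.4473 mol, m_theo = 3.105 g.
At 94.3 % efficiency, m_actual = 0.943 × 3.105 = 2.93 g.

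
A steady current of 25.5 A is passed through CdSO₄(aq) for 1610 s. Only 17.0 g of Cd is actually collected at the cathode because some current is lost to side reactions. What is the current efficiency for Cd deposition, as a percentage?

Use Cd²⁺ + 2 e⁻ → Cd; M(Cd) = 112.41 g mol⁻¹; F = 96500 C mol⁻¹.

71.1 %

Q = I·t = 25.50 × 1610.0 = 41060 C; n(e⁻) = 41060/96500 = 0.4254 mol.
Theoretical n(Cd) = n(e⁻)/2 = 0.2127 mol, i.e. m_theo = 0.2127 × 112.41 = 23.91 g.
Efficiency = m_actual / m_theo = 17.0 / 23.91 = 71.1 %.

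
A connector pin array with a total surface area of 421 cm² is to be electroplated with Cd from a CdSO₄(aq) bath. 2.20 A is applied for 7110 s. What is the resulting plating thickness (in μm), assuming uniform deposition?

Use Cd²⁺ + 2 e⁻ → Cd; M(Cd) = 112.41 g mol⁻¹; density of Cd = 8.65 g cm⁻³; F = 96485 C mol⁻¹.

Q = I·t = 2.200 × 7110.0 = 15640 C; n(e⁻) = 0.1621 mol.
n(Cd) = n(e⁻)/2 = 0.08106 mol, so m = 0.08106 × 112.41 = 9.112 g.
Volume = m/ρ = 9.112 / 8.65 = 1.053 cm³.
Thickness = V/A = 1.053 / 421 = 0.00250 cm = 25.0 μm.

25.0 μm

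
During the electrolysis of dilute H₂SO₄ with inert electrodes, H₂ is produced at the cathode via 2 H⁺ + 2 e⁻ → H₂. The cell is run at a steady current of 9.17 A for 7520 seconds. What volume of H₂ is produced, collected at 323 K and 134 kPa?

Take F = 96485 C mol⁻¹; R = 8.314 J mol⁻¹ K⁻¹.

Q = I·t = 9.170 A × 7520.0 s = 68960 C.
n(e⁻) = Q/F = 68960 / 96485 = 0.7147 mol.
2 electrons are transferred per H₂ molecule, so n(H₂) = 0.7147 / 2 = 0.3574 mol.
V = nRT/P = (0.3574 × 8.314 × 323) / (134 × 10³ Pa) = 0.00716 m³ = 7.16 L.

7.16 L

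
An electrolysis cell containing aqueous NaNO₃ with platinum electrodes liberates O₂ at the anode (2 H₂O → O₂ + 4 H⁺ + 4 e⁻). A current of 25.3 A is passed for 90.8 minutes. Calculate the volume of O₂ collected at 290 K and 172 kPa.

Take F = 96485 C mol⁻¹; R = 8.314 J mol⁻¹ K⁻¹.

5.01 L

Q = I·t = 25.30 A × 5448.0 s = 137800 C.
n(e⁻) = Q/F = 137800 / 96485 = 1.429 mol.
4 electrons are transferred per O₂ molecule, so n(O₂) = 1.429 / 4 = 0.3571 mol.
V = nRT/P = (0.3571 × 8.314 × 290) / (172 × 10³ Pa) = 0.00501 m³ = 5.01 L.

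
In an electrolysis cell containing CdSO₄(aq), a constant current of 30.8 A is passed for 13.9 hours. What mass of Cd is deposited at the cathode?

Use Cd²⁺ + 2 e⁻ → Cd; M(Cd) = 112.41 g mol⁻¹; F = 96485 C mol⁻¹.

Q = I·t = 30.80 A × 50040 s = 1541000 C.
n(e⁻) = Q/F = 1541000 / 96485 = 15.97 mol.
Cd²⁺ + 2 e⁻ → Cd, so n(Cd) = n(e⁻)/2 = 7.987 mol.
m = n·M = 7.987 × 112.41 = 898 g.

898 g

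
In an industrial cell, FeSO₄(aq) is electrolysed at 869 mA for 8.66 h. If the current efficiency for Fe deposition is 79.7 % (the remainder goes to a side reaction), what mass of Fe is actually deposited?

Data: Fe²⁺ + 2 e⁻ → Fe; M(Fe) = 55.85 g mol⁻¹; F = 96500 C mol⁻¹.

Q = I·t = 0.8690 × 31176 = 27090 C.
n(e⁻) = 27090/96500 = 0.2807 mol; theoretically n(Fe) = 0.2807/2 = 0.1404 mol, m_theo = 7.840 g.
At 79.7 % efficiency, m_actual = 0.797 × 7.840 = 6.25 g.

6.25 g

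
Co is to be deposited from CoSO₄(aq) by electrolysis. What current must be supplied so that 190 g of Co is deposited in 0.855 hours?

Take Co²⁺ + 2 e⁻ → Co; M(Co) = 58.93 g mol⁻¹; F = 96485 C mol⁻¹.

202 A

n(Co) = 190 / 58.93 = 3.224 mol.
n(e⁻) = 2 × 3.224 = 6.448 mol.
Q = n(e⁻)·F = 6.448 × 96485 = 622200 C.
I = Q/t = 622200 / 3078.0 s = 202 A.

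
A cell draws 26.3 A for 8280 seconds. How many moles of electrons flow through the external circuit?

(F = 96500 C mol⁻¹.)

Q = I·t = 26.30 A × 8280.0 s = 217800 C.
n(e⁻) = Q/F = 217800 / 96500 = 2.26 mol.

2.26 mol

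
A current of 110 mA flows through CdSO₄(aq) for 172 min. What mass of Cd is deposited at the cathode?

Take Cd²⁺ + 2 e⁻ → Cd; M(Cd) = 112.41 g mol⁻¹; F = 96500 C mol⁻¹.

0.661 g

Q = I·t = 0.1100 A × 10320 s = 1135 C.
n(e⁻) = Q/F = 1135 / 96500 = 0.01176 mol.
Cd²⁺ + 2 e⁻ → Cd, so n(Cd) = n(e⁻)/2 = 0.005882 mol.
m = n·M = 0.005882 × 112.41 = 0.661 g.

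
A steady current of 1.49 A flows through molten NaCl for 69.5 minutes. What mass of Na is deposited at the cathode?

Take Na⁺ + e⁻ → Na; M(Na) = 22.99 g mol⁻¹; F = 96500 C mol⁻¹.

1.48 g

Q = I·t = 1.490 A × 4170.0 s = 6213 C.
n(e⁻) = Q/F = 6213 / 96500 = 0.06439 mol.
Na⁺ + e⁻ → Na, so n(Na) = n(e⁻)/1 = 0.06439 mol.
m = n·M = 0.06439 × 22.99 = 1.48 g.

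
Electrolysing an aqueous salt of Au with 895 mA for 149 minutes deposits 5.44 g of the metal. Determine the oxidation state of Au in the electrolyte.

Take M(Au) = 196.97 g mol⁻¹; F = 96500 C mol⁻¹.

Q = I·t = 0.8950 A × 8940.0 s = 8001 C, so n(e⁻) = 8001/96500 = 0.08292 mol.
n(Au) deposited = 5.44 / 196.97 = 0.02762 mol.
Electrons per atom = n(e⁻)/n(Au) = 0.08292 / 0.02762 = 3.00 ≈ 3, so the ion is Au³⁺.

+3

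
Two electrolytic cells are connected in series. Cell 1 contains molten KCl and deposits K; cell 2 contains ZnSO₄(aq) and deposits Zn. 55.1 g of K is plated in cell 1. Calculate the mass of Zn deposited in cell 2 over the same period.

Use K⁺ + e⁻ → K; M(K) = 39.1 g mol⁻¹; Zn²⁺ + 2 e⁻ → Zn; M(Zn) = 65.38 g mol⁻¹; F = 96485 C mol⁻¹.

n(K) = 55.1 / 39.1 = 1.409 mol.
Since K⁺ + e⁻ → K, n(e⁻) passed = 1 × 1.409 = 1.409 mol.
Cells in series carry the same charge, so the same 1.409 mol of electrons passes through cell 2.
Zn²⁺ + 2 e⁻ → Zn, so n(Zn) = 1.409 / 2 = 0.7046 mol.
m(Zn) = 0.7046 × 65.38 = 46.1 g.

46.1 g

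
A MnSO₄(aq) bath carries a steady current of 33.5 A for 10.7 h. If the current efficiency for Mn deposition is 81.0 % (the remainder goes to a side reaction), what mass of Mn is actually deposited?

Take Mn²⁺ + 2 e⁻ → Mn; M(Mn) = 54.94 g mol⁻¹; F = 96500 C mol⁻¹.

Q = I·t = 33.50 × 38520 = 1290000 C.
n(e⁻) = 1290000/96500 = 13.37 mol; theoretically n(Mn) = 13.37/2 = 6.686 mol, m_theo = 367.3 g.
At 81.0 % efficiency, m_actual = 0.810 × 367.3 = 298 g.

298 g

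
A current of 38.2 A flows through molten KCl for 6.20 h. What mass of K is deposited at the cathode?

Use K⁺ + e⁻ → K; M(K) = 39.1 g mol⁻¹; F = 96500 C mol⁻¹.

345 g

Q = I·t = 38.20 A × 22320 s = 852600 C.
n(e⁻) = Q/F = 852600 / 96500 = 8.835 mol.
K⁺ + e⁻ → K, so n(K) = n(e⁻)/1 = 8.835 mol.
m = n·M = 8.835 × 39.1 = 345 g.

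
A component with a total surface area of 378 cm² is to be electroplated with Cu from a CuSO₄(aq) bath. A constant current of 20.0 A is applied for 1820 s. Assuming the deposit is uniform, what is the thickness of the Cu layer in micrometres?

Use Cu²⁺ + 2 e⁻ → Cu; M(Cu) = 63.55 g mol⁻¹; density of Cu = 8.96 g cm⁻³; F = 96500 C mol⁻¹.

Q = I·t = 20.00 × 1820.0 = 36400 C; n(e⁻) = 0.3772 mol.
n(Cu) = n(e⁻)/2 = 0.1886 mol, so m = 0.1886 × 63.55 = 11.99 g.
Volume = m/ρ = 11.99 / 8.96 = 1.338 cm³.
Thickness = V/A = 1.338 / 378 = 0.00354 cm = 35.4 μm.

35.4 μm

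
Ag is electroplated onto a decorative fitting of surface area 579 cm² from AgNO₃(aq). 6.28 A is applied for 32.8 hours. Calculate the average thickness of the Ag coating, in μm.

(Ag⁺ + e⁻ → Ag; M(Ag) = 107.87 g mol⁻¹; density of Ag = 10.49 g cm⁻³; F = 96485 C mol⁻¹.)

Q = I·t = 6.280 × 118080 = 741500 C; n(e⁻) = 7.686 mol.
n(Ag) = n(e⁻)/1 = 7.686 mol, so m = 7.686 × 107.87 = 829.0 g.
Volume = m/ρ = 829.0 / 10.49 = 79.03 cm³.
Thickness = V/A = 79.03 / 579 = 0.136 cm = 1360 μm.

1360 μm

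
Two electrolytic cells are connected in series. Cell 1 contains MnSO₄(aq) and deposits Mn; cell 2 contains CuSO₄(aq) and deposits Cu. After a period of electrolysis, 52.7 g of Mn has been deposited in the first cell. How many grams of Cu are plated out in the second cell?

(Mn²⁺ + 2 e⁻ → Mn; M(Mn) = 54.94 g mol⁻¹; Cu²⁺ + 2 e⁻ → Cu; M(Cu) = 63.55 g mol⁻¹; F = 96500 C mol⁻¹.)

61.0 g

n(Mn) = 52.7 / 54.94 = 0.9592 mol.
Since Mn²⁺ + 2 e⁻ → Mn, n(e⁻) passed = 2 × 0.9592 = 1.918 mol.
Cells in series carry the same charge, so the same 1.918 mol of electrons passes through cell 2.
Cu²⁺ + 2 e⁻ → Cu, so n(Cu) = 1.918 / 2 = 0.9592 mol.
m(Cu) = 0.9592 × 63.55 = 61.0 g.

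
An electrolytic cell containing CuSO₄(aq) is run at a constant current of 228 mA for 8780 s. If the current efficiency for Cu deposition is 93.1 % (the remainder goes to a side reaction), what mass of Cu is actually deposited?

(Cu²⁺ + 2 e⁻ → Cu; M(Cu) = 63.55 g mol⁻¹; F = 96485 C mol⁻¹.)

0.614 g

Q = I·t = 0.2280 × 8780.0 = 2002 C.
n(e⁻) = 2002/96485 = 0.02075 mol; theoretically n(Cu) = 0.02075/2 = 0.01037 mol, m_theo = 0.6593 g.
At 93.1 % efficiency, m_actual = 0.931 × 0.6593 = 0.614 g.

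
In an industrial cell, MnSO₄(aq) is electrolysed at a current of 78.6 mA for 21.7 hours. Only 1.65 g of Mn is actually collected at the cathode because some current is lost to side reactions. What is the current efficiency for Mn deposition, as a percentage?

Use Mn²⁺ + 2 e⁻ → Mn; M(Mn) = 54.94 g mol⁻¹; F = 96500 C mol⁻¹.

Q = I·t = 0.07860 × 78120 = 6140 C; n(e⁻) = 6140/96500 = 0.06363 mol.
Theoretical n(Mn) = n(e⁻)/2 = 0.03181 mol, i.e. m_theo = 0.03181 × 54.94 = 1.748 g.
Efficiency = m_actual / m_theo = 1.65 / 1.748 = 94.4 %.

94.4 %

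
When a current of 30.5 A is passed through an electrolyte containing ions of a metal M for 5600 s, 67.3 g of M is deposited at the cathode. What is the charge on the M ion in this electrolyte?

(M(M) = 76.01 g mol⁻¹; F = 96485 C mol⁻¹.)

+2

Q = I·t = 30.50 A × 5600.0 s = 170800 C, so n(e⁻) = 170800/96485 = 1.770 mol.
n(M) deposited = 67.3 / 76.01 = 0.8854 mol.
Electrons per atom = n(e⁻)/n(M) = 1.770 / 0.8854 = 2.00 ≈ 2, so the ion is M²⁺.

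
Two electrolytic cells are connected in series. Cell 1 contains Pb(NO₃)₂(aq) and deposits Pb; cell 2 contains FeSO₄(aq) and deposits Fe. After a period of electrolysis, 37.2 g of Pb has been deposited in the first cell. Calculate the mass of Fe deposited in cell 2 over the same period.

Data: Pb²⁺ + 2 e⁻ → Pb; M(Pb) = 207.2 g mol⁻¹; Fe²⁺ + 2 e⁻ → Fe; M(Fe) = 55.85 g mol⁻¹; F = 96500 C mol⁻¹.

n(Pb) = 37.2 / 207.2 = 0.1795 mol.
Since Pb²⁺ + 2 e⁻ → Pb, n(e⁻) passed = 2 × 0.1795 = 0.3591 mol.
Cells in series carry the same charge, so the same 0.3591 mol of electrons passes through cell 2.
Fe²⁺ + 2 e⁻ → Fe, so n(Fe) = 0.3591 / 2 = 0.1795 mol.
m(Fe) = 0.1795 × 55.85 = 10.0 g.

10.0 g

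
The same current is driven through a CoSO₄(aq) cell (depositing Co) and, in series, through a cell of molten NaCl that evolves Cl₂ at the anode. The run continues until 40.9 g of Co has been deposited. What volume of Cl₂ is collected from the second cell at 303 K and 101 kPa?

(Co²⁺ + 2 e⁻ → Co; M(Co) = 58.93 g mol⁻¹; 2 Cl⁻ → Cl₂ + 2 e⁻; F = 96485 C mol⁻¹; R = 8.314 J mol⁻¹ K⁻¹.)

n(Co) = 40.9 / 58.93 = 0.6940 mol, so n(e⁻) = 2 × 0.6940 = 1.388 mol.
The cells are in series, so the same 1.388 mol of electrons passes through the second cell.
2 Cl⁻ → Cl₂ + 2 e⁻ — 2 mol e⁻ per mol Cl₂, so n(Cl₂) = 1.388/2 = 0.6940 mol.
V = nRT/P = (0.6940 × 8.314 × 303) / (101 × 10³) = 0.0173 m³ = 17.3 L.

17.3 L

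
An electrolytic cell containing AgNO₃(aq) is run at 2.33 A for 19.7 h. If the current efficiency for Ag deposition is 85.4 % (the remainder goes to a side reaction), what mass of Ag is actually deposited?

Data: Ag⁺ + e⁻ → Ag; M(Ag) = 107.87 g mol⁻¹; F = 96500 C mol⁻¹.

158 g

Q = I·t = 2.330 × 70920 = 165200 C.
n(e⁻) = 165200/96500 = 1.712 mol; theoretically n(Ag) = 1.712/1 = 1.712 mol, m_theo = 184.7 g.
At 85.4 % efficiency, m_actual = 0.854 × 184.7 = 158 g.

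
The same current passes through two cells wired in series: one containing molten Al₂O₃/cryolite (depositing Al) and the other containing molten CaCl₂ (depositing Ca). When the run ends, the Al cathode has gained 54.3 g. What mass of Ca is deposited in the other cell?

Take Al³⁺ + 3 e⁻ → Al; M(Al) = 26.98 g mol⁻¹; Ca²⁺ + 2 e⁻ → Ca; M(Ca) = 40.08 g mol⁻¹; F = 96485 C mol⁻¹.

121 g

n(Al) = 54.3 / 26.98 = 2.013 mol.
Since Al³⁺ + 3 e⁻ → Al, n(e⁻) passed = 3 × 2.013 = 6.038 mol.
Cells in series carry the same charge, so the same 6.038 mol of electrons passes through cell 2.
Ca²⁺ + 2 e⁻ → Ca, so n(Ca) = 6.038 / 2 = 3.019 mol.
m(Ca) = 3.019 × 40.08 = 121 g.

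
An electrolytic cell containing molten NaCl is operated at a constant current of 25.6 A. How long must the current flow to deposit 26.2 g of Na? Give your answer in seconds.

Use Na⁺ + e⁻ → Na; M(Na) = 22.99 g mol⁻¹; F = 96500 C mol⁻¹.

n(Na) = m/M = 26.2 / 22.99 = 1.140 mol.
Each Na atom requires 1 electron, so n(e⁻) = 1 × 1.140 = 1.140 mol.
Q = n(e⁻)·F = 1.140 × 96500 = 110000 C.
t = Q/I = 110000 / 25.60 A = 4296 s.

4300 s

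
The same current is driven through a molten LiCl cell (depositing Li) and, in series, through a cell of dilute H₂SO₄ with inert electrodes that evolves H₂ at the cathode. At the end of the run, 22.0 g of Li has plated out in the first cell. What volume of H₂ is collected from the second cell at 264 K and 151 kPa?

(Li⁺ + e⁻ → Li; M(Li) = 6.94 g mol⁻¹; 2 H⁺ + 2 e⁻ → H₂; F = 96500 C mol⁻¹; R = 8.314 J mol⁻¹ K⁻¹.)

23.0 L

n(Li) = 22.0 / 6.94 = 3.170 mol, so n(e⁻) = 1 × 3.170 = 3.170 mol.
The cells are in series, so the same 3.170 mol of electrons passes through the second cell.
2 H⁺ + 2 e⁻ → H₂ — 2 mol e⁻ per mol H₂, so n(H₂) = 3.170/2 = 1.585 mol.
V = nRT/P = (1.585 × 8.314 × 264) / (151 × 10³) = 0.0230 m³ = 23.0 L.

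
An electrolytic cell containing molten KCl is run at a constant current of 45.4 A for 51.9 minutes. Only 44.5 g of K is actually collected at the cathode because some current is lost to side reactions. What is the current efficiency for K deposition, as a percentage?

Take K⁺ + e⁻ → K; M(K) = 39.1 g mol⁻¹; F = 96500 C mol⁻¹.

77.7 %

Q = I·t = 45.40 × 3114.0 = 141400 C; n(e⁻) = 141400/96500 = 1.465 mol.
Theoretical n(K) = n(e⁻)/1 = 1.465 mol, i.e. m_theo = 1.465 × 39.1 = 57.28 g.
Efficiency = m_actual / m_theo = 44.5 / 57.28 = 77.7 %.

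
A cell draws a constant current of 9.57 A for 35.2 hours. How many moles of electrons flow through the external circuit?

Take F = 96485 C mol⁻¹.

12.6 mol

Q = I·t = 9.570 A × 126720 s = 1213000 C.
n(e⁻) = Q/F = 1213000 / 96485 = 12.6 mol.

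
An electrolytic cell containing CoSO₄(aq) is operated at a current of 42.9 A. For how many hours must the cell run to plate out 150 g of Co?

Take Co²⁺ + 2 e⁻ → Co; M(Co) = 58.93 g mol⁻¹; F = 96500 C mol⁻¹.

3.18 h

n(Co) = m/M = 150 / 58.93 = 2.545 mol.
Each Co atom requires 2 electrons, so n(e⁻) = 2 × 2.545 = 5.091 mol.
Q = n(e⁻)·F = 5.091 × 96500 = 491300 C.
t = Q/I = 491300 / 42.90 A = 11450 s = 3.18 h.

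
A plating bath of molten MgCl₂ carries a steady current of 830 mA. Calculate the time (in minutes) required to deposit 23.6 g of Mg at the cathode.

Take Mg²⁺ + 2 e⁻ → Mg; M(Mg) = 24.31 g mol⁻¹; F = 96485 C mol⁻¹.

n(Mg) = m/M = 23.6 / 24.31 = 0.9708 mol.
Each Mg atom requires 2 electrons, so n(e⁻) = 2 × 0.9708 = 1.942 mol.
Q = n(e⁻)·F = 1.942 × 96485 = 187300 C.
t = Q/I = 187300 / 0.8300 A = 225700 s = 3760 min.

3760 min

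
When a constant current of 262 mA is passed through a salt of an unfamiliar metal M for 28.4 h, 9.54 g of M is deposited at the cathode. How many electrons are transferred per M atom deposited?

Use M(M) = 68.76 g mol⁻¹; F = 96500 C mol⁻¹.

2

Q = I·t = 0.2620 A × 102240 s = 26790 C, so n(e⁻) = 26790/96500 = 0.2776 mol.
n(M) deposited = 9.54 / 68.76 = 0.1387 mol.
Electrons per atom = n(e⁻)/n(M) = 0.2776 / 0.1387 = 2.00 ≈ 2, so the ion is M²⁺.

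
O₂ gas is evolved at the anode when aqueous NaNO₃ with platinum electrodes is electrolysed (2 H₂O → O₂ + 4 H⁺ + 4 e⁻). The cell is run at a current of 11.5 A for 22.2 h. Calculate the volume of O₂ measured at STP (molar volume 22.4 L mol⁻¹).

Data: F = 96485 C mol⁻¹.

Q = I·t = 11.50 A × 79920 s = 919100 C.
n(e⁻) = Q/F = 919100 / 96485 = 9.526 mol.
4 electrons are transferred per O₂ molecule, so n(O₂) = 9.526 / 4 = 2.381 mol.
V = n × V_m = 2.381 × 22.4 = 53.3 L.

53.3 L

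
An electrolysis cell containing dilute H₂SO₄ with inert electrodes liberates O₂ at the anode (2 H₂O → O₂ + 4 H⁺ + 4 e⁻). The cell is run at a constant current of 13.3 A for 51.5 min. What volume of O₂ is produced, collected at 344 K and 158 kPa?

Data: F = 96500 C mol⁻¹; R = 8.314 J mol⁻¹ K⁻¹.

1.93 L

Q = I·t = 13.30 A × 3090.0 s = 41100 C.
n(e⁻) = Q/F = 41100 / 96500 = 0.4259 mol.
4 electrons are transferred per O₂ molecule, so n(O₂) = 0.4259 / 4 = 0.1065 mol.
V = nRT/P = (0.1065 × 8.314 × 344) / (158 × 10³ Pa) = 0.00193 m³ = 1.93 L.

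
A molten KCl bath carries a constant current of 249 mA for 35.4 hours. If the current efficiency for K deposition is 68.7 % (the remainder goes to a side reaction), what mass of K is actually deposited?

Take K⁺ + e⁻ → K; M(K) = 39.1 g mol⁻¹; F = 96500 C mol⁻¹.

8.83 g

Q = I·t = 0.2490 × 127440 = 31730 C.
n(e⁻) = 31730/96500 = 0.3288 mol; theoretically n(K) = 0.3288/1 = 0.3288 mol, m_theo = 12.86 g.
At 68.7 % efficiency, m_actual = 0.687 × 12.86 = 8.83 g.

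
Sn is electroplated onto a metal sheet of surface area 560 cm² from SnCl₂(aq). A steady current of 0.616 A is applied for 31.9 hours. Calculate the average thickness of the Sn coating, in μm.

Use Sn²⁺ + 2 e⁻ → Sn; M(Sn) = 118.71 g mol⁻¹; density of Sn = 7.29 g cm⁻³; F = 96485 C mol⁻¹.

Q = I·t = 0.6160 × 114840 = 70740 C; n(e⁻) = 0.7332 mol.
n(Sn) = n(e⁻)/2 = 0.3666 mol, so m = 0.3666 × 118.71 = 43.52 g.
Volume = m/ρ = 43.52 / 7.29 = 5.970 cm³.
Thickness = V/A = 5.970 / 560 = 0.0107 cm = 107 μm.

107 μm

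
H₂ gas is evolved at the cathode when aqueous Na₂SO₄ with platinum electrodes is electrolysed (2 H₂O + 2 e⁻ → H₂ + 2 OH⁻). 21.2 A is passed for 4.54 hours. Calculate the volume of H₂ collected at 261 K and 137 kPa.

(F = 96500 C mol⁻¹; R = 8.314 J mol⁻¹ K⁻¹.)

28.4 L

Q = I·t = 21.20 A × 16344 s = 346500 C.
n(e⁻) = Q/F = 346500 / 96500 = 3.591 mol.
2 electrons are transferred per H₂ molecule, so n(H₂) = 3.591 / 2 = 1.795 mol.
V = nRT/P = (1.795 × 8.314 × 261) / (137 × 10³ Pa) = 0.0284 m³ = 28.4 L.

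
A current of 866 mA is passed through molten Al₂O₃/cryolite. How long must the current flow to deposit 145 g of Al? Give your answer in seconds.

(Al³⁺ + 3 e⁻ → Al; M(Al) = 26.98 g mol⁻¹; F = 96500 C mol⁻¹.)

1.80 × 10⁶ s

n(Al) = m/M = 145 / 26.98 = 5.374 mol.
Each Al atom requires 3 electrons, so n(e⁻) = 3 × 5.374 = 16.12 mol.
Q = n(e⁻)·F = 16.12 × 96500 = 1556000 C.
t = Q/I = 1556000 / 0.8660 A = 1797000 s.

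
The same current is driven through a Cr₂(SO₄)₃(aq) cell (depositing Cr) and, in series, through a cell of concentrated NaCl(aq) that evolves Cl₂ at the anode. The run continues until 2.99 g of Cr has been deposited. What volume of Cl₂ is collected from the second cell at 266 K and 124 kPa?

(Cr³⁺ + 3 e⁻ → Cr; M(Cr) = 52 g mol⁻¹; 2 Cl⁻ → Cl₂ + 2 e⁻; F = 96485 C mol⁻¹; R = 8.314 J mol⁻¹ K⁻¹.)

n(Cr) = 2.99 / 52 = 0.05750 mol, so n(e⁻) = 3 × 0.05750 = 0.1725 mol.
The cells are in series, so the same 0.1725 mol of electrons passes through the second cell.
2 Cl⁻ → Cl₂ + 2 e⁻ — 2 mol e⁻ per mol Cl₂, so n(Cl₂) = 0.1725/2 = 0.08625 mol.
V = nRT/P = (0.08625 × 8.314 × 266) / (124 × 10³) = 0.00154 m³ = 1.54 L.

1.54 L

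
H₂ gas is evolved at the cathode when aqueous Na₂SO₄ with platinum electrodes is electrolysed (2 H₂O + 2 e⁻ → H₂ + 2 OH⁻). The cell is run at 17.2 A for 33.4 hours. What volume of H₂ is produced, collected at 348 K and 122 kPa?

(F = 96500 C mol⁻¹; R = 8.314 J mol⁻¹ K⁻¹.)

254 L

Q = I·t = 17.20 A × 120240 s = 2068000 C.
n(e⁻) = Q/F = 2068000 / 96500 = 21.43 mol.
2 electrons are transferred per H₂ molecule, so n(H₂) = 21.43 / 2 = 10.72 mol.
V = nRT/P = (10.72 × 8.314 × 348) / (122 × 10³ Pa) = 0.254 m³ = 254 L.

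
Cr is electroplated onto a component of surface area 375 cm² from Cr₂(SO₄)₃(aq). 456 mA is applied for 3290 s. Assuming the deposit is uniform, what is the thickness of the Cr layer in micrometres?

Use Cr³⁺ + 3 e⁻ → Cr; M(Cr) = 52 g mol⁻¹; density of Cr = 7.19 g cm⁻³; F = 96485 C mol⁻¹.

Q = I·t = 0.4560 × 3290.0 = 1500 C; n(e⁻) = 0.01555 mol.
n(Cr) = n(e⁻)/3 = 0.005183 mol, so m = 0.005183 × 52 = 0.2695 g.
Volume = m/ρ = 0.2695 / 7.19 = 0.03748 cm³.
Thickness = V/A = 0.03748 / 375 = 1.00 × 10⁻⁴ cm = 1.00 μm.

1.00 μm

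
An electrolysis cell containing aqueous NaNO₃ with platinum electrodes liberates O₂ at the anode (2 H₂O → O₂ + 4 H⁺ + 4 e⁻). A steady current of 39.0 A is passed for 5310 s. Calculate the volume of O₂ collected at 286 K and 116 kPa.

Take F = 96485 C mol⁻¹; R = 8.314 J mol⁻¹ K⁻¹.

11.0 L

Q = I·t = 39.00 A × 5310.0 s = 207100 C.
n(e⁻) = Q/F = 207100 / 96485 = 2.146 mol.
4 electrons are transferred per O₂ molecule, so n(O₂) = 2.146 / 4 = 0.5366 mol.
V = nRT/P = (0.5366 × 8.314 × 286) / (116 × 10³ Pa) = 0.0110 m³ = 11.0 L.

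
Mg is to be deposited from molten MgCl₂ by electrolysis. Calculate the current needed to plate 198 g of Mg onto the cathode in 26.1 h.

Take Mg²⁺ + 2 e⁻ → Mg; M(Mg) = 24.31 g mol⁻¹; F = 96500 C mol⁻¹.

16.7 A

n(Mg) = 198 / 24.31 = 8.145 mol.
n(e⁻) = 2 × 8.145 = 16.29 mol.
Q = n(e⁻)·F = 16.29 × 96500 = 1572000 C.
I = Q/t = 1572000 / 93960 s = 16.7 A.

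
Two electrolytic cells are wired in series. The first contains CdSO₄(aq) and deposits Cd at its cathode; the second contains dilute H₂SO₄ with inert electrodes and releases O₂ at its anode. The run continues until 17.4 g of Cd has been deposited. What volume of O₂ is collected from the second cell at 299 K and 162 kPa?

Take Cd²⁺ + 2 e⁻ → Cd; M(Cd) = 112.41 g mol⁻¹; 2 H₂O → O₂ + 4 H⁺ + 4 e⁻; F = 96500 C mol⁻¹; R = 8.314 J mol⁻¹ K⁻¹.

1.19 L

n(Cd) = 17.4 / 112.41 = 0.1548 mol, so n(e⁻) = 2 × 0.1548 = 0.3096 mol.
The cells are in series, so the same 0.3096 mol of electrons passes through the second cell.
2 H₂O → O₂ + 4 H⁺ + 4 e⁻ — 4 mol e⁻ per mol O₂, so n(O₂) = 0.3096/4 = 0.07740 mol.
V = nRT/P = (0.07740 × 8.314 × 299) / (162 × 10³) = 0.00119 m³ = 1.19 L.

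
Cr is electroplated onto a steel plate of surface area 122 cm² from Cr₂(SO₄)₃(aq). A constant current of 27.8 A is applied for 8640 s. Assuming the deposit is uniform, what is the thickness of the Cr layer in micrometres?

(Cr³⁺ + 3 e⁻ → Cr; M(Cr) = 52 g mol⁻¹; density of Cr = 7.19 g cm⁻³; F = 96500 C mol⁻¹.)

492 μm

Q = I·t = 27.80 × 8640.0 = 240200 C; n(e⁻) = 2.489 mol.
n(Cr) = n(e⁻)/3 = 0.8297 mol, so m = 0.8297 × 52 = 43.14 g.
Volume = m/ρ = 43.14 / 7.19 = 6.000 cm³.
Thickness = V/A = 6.000 / 122 = 0.0492 cm = 492 μm.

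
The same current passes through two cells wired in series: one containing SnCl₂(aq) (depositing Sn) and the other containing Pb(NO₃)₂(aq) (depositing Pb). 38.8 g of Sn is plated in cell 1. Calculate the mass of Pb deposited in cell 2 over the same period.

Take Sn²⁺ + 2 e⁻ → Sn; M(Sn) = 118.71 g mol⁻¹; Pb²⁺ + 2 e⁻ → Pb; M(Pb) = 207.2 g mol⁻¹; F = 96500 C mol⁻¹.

67.7 g

n(Sn) = 38.8 / 118.71 = 0.3268 mol.
Since Sn²⁺ + 2 e⁻ → Sn, n(e⁻) passed = 2 × 0.3268 = 0.6537 mol.
Cells in series carry the same charge, so the same 0.6537 mol of electrons passes through cell 2.
Pb²⁺ + 2 e⁻ → Pb, so n(Pb) = 0.6537 / 2 = 0.3268 mol.
m(Pb) = 0.3268 × 207.2 = 67.7 g.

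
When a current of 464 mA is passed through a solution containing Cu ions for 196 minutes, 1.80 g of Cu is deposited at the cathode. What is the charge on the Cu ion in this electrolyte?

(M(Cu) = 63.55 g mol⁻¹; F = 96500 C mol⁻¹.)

+2

Q = I·t = 0.4640 A × 11760 s = 5457 C, so n(e⁻) = 5457/96500 = 0.05655 mol.
n(Cu) deposited = 1.80 / 63.55 = 0.02832 mol.
Electrons per atom = n(e⁻)/n(Cu) = 0.05655 / 0.02832 = 2.00 ≈ 2, so the ion is Cu²⁺.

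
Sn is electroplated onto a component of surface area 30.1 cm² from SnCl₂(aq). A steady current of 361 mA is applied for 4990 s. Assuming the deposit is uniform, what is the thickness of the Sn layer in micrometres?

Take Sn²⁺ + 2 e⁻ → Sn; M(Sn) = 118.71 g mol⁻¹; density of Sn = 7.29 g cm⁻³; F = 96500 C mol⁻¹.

Q = I·t = 0.3610 × 4990.0 = 1801 C; n(e⁻) = 0.01867 mol.
n(Sn) = n(e⁻)/2 = 0.009334 mol, so m = 0.009334 × 118.71 = 1.108 g.
Volume = m/ρ = 1.108 / 7.29 = 0.1520 cm³.
Thickness = V/A = 0.1520 / 30.1 = 0.00505 cm = 50.5 μm.

50.5 μm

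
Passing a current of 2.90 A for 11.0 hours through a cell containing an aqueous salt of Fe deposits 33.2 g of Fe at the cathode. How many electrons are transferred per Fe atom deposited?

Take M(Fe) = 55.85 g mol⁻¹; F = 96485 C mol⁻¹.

2

Q = I·t = 2.900 A × 39600 s = 114800 C, so n(e⁻) = 114800/96485 = 1.190 mol.
n(Fe) deposited = 33.2 / 55.85 = 0.5944 mol.
Electrons per atom = n(e⁻)/n(Fe) = 1.190 / 0.5944 = 2.00 ≈ 2, so the ion is Fe²⁺.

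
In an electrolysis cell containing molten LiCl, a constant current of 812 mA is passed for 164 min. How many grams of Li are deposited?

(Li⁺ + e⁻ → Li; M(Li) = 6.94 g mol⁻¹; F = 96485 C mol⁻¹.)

0.575 g

Q = I·t = 0.8120 A × 9840.0 s = 7990 C.
n(e⁻) = Q/F = 7990 / 96485 = 0.08281 mol.
Li⁺ + e⁻ → Li, so n(Li) = n(e⁻)/1 = 0.08281 mol.
m = n·M = 0.08281 × 6.94 = 0.575 g.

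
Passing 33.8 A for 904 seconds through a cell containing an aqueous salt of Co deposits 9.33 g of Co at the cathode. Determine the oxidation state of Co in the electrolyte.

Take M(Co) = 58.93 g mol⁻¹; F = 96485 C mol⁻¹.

Q = I·t = 33.80 A × 904.00 s = 30560 C, so n(e⁻) = 30560/96485 = 0.3167 mol.
n(Co) deposited = 9.33 / 58.93 = 0.1583 mol.
Electrons per atom = n(e⁻)/n(Co) = 0.3167 / 0.1583 = 2.00 ≈ 2, so the ion is Co²⁺.

+2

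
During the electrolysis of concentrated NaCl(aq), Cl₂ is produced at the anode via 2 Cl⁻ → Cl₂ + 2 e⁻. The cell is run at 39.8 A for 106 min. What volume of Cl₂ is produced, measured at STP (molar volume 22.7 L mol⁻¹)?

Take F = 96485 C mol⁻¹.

Q = I·t = 39.80 A × 6360.0 s = 253100 C.
n(e⁻) = Q/F = 253100 / 96485 = 2.623 mol.
2 electrons are transferred per Cl₂ molecule, so n(Cl₂) = 2.623 / 2 = 1.312 mol.
V = n × V_m = 1.312 × 22.7 = 29.8 L.

29.8 L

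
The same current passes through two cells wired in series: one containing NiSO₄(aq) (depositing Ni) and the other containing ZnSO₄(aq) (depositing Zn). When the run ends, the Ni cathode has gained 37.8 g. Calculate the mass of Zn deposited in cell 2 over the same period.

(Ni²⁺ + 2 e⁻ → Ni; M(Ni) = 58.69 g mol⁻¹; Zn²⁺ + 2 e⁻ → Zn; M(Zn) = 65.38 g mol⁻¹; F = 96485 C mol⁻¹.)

n(Ni) = 37.8 / 58.69 = 0.6441 mol.
Since Ni²⁺ + 2 e⁻ → Ni, n(e⁻) passed = 2 × 0.6441 = 1.288 mol.
Cells in series carry the same charge, so the same 1.288 mol of electrons passes through cell 2.
Zn²⁺ + 2 e⁻ → Zn, so n(Zn) = 1.288 / 2 = 0.6441 mol.
m(Zn) = 0.6441 × 65.38 = 42.1 g.

42.1 g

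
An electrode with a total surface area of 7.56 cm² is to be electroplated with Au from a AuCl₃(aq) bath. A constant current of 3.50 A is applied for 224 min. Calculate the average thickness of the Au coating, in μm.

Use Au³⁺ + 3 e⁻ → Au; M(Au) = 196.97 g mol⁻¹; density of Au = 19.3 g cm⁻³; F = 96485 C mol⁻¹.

2190 μm

Q = I·t = 3.500 × 13440 = 47040 C; n(e⁻) = 0.4875 mol.
n(Au) = n(e⁻)/3 = 0.1625 mol, so m = 0.1625 × 196.97 = 32.01 g.
Volume = m/ρ = 32.01 / 19.3 = 1.659 cm³.
Thickness = V/A = 1.659 / 7.56 = 0.219 cm = 2190 μm.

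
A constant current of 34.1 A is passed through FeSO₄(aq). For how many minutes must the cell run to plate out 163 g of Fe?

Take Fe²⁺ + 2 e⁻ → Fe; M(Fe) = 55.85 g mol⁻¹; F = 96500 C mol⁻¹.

n(Fe) = m/M = 163 / 55.85 = 2.919 mol.
Each Fe atom requires 2 electrons, so n(e⁻) = 2 × 2.919 = 5.837 mol.
Q = n(e⁻)·F = 5.837 × 96500 = 563300 C.
t = Q/I = 563300 / 34.10 A = 16520 s = 275 min.

275 min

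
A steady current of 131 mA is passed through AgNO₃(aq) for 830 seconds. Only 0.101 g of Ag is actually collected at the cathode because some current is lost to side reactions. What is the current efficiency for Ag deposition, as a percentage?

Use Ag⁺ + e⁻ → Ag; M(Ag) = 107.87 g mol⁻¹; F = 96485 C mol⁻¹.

83.1 %

Q = I·t = 0.1310 × 830.00 = 108.7 C; n(e⁻) = 108.7/96485 = 0.001127 mol.
Theoretical n(Ag) = n(e⁻)/1 = 0.001127 mol, i.e. m_theo = 0.001127 × 107.87 = 0.1216 g.
Efficiency = m_actual / m_theo = 0.101 / 0.1216 = 83.1 %.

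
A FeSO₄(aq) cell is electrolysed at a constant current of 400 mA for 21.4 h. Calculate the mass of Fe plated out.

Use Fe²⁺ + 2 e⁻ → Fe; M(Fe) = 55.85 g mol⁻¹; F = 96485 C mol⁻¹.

8.92 g

Q = I·t = 0.4000 A × 77040 s = 30820 C.
n(e⁻) = Q/F = 30820 / 96485 = 0.3194 mol.
Fe²⁺ + 2 e⁻ → Fe, so n(Fe) = n(e⁻)/2 = 0.1597 mol.
m = n·M = 0.1597 × 55.85 = 8.92 g.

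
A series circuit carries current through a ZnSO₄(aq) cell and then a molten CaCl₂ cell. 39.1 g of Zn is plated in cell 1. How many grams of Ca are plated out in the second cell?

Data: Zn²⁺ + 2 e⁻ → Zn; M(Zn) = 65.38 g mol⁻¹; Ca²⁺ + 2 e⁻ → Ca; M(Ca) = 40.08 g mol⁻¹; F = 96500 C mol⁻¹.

n(Zn) = 39.1 / 65.38 = 0.5980 mol.
Since Zn²⁺ + 2 e⁻ → Zn, n(e⁻) passed = 2 × 0.5980 = 1.196 mol.
Cells in series carry the same charge, so the same 1.196 mol of electrons passes through cell 2.
Ca²⁺ + 2 e⁻ → Ca, so n(Ca) = 1.196 / 2 = 0.5980 mol.
m(Ca) = 0.5980 × 40.08 = 24.0 g.

24.0 g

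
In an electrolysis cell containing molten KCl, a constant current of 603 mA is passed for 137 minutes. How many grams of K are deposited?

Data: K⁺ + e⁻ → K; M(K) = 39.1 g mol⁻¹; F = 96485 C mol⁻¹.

Q = I·t = 0.6030 A × 8220.0 s = 4957 C.
n(e⁻) = Q/F = 4957 / 96485 = 0.05137 mol.
K⁺ + e⁻ → K, so n(K) = n(e⁻)/1 = 0.05137 mol.
m = n·M = 0.05137 × 39.1 = 2.01 g.

2.01 g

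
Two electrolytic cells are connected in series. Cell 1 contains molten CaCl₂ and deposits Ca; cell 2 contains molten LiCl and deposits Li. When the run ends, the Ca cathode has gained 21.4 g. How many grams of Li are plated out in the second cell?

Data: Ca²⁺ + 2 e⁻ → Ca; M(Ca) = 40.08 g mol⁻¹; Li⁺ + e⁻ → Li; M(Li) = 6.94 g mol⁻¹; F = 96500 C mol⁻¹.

7.41 g

n(Ca) = 21.4 / 40.08 = 0.5339 mol.
Since Ca²⁺ + 2 e⁻ → Ca, n(e⁻) passed = 2 × 0.5339 = 1.068 mol.
Cells in series carry the same charge, so the same 1.068 mol of electrons passes through cell 2.
Li⁺ + e⁻ → Li, so n(Li) = 1.068 / 1 = 1.068 mol.
m(Li) = 1.068 × 6.94 = 7.41 g.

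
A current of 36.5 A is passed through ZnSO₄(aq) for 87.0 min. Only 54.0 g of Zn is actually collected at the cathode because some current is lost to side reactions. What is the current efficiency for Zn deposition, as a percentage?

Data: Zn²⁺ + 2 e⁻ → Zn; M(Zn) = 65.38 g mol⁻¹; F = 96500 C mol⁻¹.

83.7 %

Q = I·t = 36.50 × 5220.0 = 190500 C; n(e⁻) = 190500/96500 = 1.974 mol.
Theoretical n(Zn) = n(e⁻)/2 = 0.9872 mol, i.e. m_theo = 0.9872 × 65.38 = 64.54 g.
Efficiency = m_actual / m_theo = 54.0 / 64.54 = 83.7 %.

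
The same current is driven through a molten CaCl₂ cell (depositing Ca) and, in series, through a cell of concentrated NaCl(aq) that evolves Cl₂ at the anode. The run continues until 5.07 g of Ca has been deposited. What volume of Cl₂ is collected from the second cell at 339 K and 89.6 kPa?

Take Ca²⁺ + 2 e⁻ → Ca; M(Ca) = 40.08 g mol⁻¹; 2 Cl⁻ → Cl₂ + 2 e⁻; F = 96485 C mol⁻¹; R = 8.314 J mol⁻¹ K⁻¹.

3.98 L

n(Ca) = 5.07 / 40.08 = 0.1265 mol, so n(e⁻) = 2 × 0.1265 = 0.2530 mol.
The cells are in series, so the same 0.2530 mol of electrons passes through the second cell.
2 Cl⁻ → Cl₂ + 2 e⁻ — 2 mol e⁻ per mol Cl₂, so n(Cl₂) = 0.2530/2 = 0.1265 mol.
V = nRT/P = (0.1265 × 8.314 × 339) / (89.6 × 10³) = 0.00398 m³ = 3.98 L.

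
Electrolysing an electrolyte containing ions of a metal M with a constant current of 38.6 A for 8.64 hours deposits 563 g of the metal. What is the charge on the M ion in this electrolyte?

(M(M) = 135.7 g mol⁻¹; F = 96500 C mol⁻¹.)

+3

Q = I·t = 38.60 A × 31104 s = 1201000 C, so n(e⁻) = 1201000/96500 = 12.44 mol.
n(M) deposited = 563 / 135.7 = 4.149 mol.
Electrons per atom = n(e⁻)/n(M) = 12.44 / 4.149 = 3.00 ≈ 3, so the ion is M³⁺.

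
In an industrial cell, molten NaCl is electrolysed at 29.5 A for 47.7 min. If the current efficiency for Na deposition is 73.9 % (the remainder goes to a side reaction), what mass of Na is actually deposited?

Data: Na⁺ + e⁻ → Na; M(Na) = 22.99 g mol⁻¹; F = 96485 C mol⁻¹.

14.9 g

Q = I·t = 29.50 × 2862.0 = 84430 C.
n(e⁻) = 84430/96485 = 0.8750 mol; theoretically n(Na) = 0.8750/1 = 0.8750 mol, m_theo = 20.12 g.
At 73.9 % efficiency, m_actual = 0.739 × 20.12 = 14.9 g.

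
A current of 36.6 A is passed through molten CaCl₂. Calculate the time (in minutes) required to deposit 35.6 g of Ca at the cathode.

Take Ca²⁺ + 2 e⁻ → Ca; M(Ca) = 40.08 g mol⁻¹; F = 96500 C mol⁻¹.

n(Ca) = m/M = 35.6 / 40.08 = 0.8882 mol.
Each Ca atom requires 2 electrons, so n(e⁻) = 2 × 0.8882 = 1.776 mol.
Q = n(e⁻)·F = 1.776 × 96500 = 171400 C.
t = Q/I = 171400 / 36.60 A = 4684 s = 78.1 min.

78.1 min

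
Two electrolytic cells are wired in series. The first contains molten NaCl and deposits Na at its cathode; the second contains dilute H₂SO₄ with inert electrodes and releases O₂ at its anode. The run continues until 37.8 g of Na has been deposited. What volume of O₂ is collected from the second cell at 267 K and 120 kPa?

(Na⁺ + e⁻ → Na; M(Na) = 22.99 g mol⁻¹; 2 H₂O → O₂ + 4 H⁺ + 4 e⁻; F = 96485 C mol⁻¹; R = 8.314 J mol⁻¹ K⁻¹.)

n(Na) = 37.8 / 22.99 = 1.644 mol, so n(e⁻) = 1 × 1.644 = 1.644 mol.
The cells are in series, so the same 1.644 mol of electrons passes through the second cell.
2 H₂O → O₂ + 4 H⁺ + 4 e⁻ — 4 mol e⁻ per mol O₂, so n(O₂) = 1.644/4 = 0.4110 mol.
V = nRT/P = (0.4110 × 8.314 × 267) / (120 × 10³) = 0.00760 m³ = 7.60 L.

7.60 L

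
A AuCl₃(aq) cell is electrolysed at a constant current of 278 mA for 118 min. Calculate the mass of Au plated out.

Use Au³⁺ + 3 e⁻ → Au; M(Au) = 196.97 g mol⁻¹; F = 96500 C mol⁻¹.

1.34 g

Q = I·t = 0.2780 A × 7080.0 s = 1968 C.
n(e⁻) = Q/F = 1968 / 96500 = 0.02040 mol.
Au³⁺ + 3 e⁻ → Au, so n(Au) = n(e⁻)/3 = 0.006799 mol.
m = n·M = 0.006799 × 196.97 = 1.34 g.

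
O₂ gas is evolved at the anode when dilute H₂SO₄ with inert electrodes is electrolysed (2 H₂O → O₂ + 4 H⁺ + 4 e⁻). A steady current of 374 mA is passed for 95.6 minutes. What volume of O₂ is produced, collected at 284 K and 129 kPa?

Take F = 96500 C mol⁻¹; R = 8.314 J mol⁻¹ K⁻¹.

0.102 L

Q = I·t = 0.3740 A × 5736.0 s = 2145 C.
n(e⁻) = Q/F = 2145 / 96500 = 0.02223 mol.
4 electrons are transferred per O₂ molecule, so n(O₂) = 0.02223 / 4 = 0.005558 mol.
V = nRT/P = (0.005558 × 8.314 × 284) / (129 × 10³ Pa) = 1.02 × 10⁻⁴ m³ = 0.102 L.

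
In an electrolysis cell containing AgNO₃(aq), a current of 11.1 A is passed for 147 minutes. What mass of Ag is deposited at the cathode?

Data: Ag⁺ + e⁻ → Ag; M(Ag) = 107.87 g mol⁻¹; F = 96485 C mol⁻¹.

Q = I·t = 11.10 A × 8820.0 s = 97900 C.
n(e⁻) = Q/F = 97900 / 96485 = 1.015 mol.
Ag⁺ + e⁻ → Ag, so n(Ag) = n(e⁻)/1 = 1.015 mol.
m = n·M = 1.015 × 107.87 = 109 g.

109 g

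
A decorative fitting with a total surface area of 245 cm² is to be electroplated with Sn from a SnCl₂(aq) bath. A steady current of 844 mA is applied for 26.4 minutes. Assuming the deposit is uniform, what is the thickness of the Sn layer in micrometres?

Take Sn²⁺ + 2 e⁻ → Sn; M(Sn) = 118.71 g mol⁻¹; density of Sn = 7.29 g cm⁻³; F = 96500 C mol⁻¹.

4.60 μm

Q = I·t = 0.8440 × 1584.0 = 1337 C; n(e⁻) = 0.01385 mol.
n(Sn) = n(e⁻)/2 = 0.006927 mol, so m = 0.006927 × 118.71 = 0.8223 g.
Volume = m/ρ = 0.8223 / 7.29 = 0.1128 cm³.
Thickness = V/A = 0.1128 / 245 = 4.60 × 10⁻⁴ cm = 4.60 μm.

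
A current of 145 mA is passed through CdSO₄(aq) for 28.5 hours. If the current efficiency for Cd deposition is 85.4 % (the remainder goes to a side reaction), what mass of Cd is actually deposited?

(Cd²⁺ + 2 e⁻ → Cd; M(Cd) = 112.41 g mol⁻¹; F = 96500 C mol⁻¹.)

Q = I·t = 0.1450 × 102600 = 14880 C.
n(e⁻) = 14880/96500 = 0.1542 mol; theoretically n(Cd) = 0.1542/2 = 0.07708 mol, m_theo = 8.665 g.
At 85.4 % efficiency, m_actual = 0.854 × 8.665 = 7.40 g.

7.40 g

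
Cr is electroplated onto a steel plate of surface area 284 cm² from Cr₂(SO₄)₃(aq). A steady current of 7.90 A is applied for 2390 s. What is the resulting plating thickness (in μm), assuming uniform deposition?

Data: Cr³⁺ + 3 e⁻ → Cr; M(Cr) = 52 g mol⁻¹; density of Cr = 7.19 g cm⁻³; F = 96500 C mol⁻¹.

Q = I·t = 7.900 × 2390.0 = 18880 C; n(e⁻) = 0.1957 mol.
n(Cr) = n(e⁻)/3 = 0.06522 mol, so m = 0.06522 × 52 = 3.391 g.
Volume = m/ρ = 3.391 / 7.19 = 0.4717 cm³.
Thickness = V/A = 0.4717 / 284 = 0.00166 cm = 16.6 μm.

16.6 μm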